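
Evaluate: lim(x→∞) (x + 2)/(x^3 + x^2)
This is an ∞/∞ indeterminate form.

Apply L'Hôpital's rule: differentiate numerator and denominator separately.
  f(x) = x + 2   ⇒   f'(x) = 1
  g(x) = x^3 + x^2   ⇒   g'(x) = 3·x^2 + 2·x
  lim(x→∞) f'(x)/g'(x) = lim(x→∞) (1)/(3·x^2 + 2·x)
  = 0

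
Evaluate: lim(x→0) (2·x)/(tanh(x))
This is a 0/0 indeterminate form.

Apply L'Hôpital's rule: differentiate numerator and denominator separately.
  f(x) = 2·x   ⇒   f'(x) = 2
  g(x) = tanh(x)   ⇒   g'(x) = 1 - tanh(x)^2
  lim(x→0) f'(x)/g'(x) = lim(x→0) (2)/(1 - tanh(x)^2)
  = 2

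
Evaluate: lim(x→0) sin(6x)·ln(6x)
This is a 0·∞ indeterminate form.

Rewrite 0·∞ as a quotient (0/0 or ∞/∞ form), then apply L'Hôpital's rule:
  lim(x→0) sin(6x)·ln(6x) = 0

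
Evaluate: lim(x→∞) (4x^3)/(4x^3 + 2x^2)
This is an ∞/∞ indeterminate form.

Apply L'Hôpital's rule: differentiate numerator and denominator separately.
  f(x) = 4·x^3   ⇒   f'(x) = 12·x^2
  g(x) = 4·x^3 + 2·x^2   ⇒   g'(x) = 12·x^2 + 4·x
  lim(x→∞) f'(x)/g'(x) = lim(x→∞) (12·x^2)/(12·x^2 + 4·x)
  = 1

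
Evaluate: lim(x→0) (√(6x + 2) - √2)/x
This is a standard limit.

Factor or rationalize the expression:
  lim(x→0) (√(6x + 2) - √2)/x = 3·sqrt(2)/2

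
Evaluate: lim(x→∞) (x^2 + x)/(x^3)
This is an ∞/∞ indeterminate form.

Apply L'Hôpital's rule: differentiate numerator and denominator separately.
  f(x) = x^2 + x   ⇒   f'(x) = 2·x + 1
  g(x) = x^3   ⇒   g'(x) = 3·x^2
  lim(x→∞) f'(x)/g'(x) = lim(x→∞) (2·x + 1)/(3·x^2)
  = 0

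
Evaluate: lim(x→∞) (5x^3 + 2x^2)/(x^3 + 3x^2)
This is an ∞/∞ indeterminate form.

Apply L'Hôpital's rule: differentiate numerator and denominator separately.
  f(x) = 5·x^3 + 2·x^2   ⇒   f'(x) = 15·x^2 + 4·x
  g(x) = x^3 + 3·x^2   ⇒   g'(x) = 3·x^2 + 6·x
  lim(x→∞) f'(x)/g'(x) = lim(x→∞) (15·x^2 + 4·x)/(3·x^2 + 6·x)
  = 5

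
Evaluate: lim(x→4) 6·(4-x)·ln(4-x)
This is a 0·∞ indeterminate form.

Rewrite 0·∞ as a quotient (0/0 or ∞/∞ form), then apply L'Hôpital's rule:
  lim(x→4) 6·(4-x)·ln(4-x) = 0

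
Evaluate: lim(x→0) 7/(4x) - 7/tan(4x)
This is an ∞-∞ indeterminate form.

Combine fractions or rationalize to convert ∞-∞ to 0/0 form:
  lim(x→0) 7/(4x) - 7/tan(4x) = 0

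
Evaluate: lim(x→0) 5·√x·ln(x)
This is a 0·∞ indeterminate form.

Rewrite 0·∞ as a quotient (0/0 or ∞/∞ form), then apply L'Hôpital's rule:
  lim(x→0) 5·√x·ln(x) = 0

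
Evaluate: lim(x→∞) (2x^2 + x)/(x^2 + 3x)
This is an ∞/∞ indeterminate form.

Apply L'Hôpital's rule: differentiate numerator and denominator separately.
  f(x) = 2·x^2 + x   ⇒   f'(x) = 4·x + 1
  g(x) = x^2 + 3·x   ⇒   g'(x) = 2·x + 3
  lim(x→∞) f'(x)/g'(x) = lim(x→∞) (4·x + 1)/(2·x + 3)
  = 2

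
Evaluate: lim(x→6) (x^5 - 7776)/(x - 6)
This is a standard limit.

Factor or rationalize the expression:
  lim(x→6) (x^5 - 7776)/(x - 6) = 6480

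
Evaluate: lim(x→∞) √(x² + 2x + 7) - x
This is an ∞-∞ indeterminate form.

Combine fractions or rationalize to convert ∞-∞ to 0/0 form:
  lim(x→∞) √(x² + 2x + 7) - x = 1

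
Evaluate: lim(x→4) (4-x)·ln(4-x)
This is a 0·∞ indeterminate form.

Rewrite 0·∞ as a quotient (0/0 or ∞/∞ form), then apply L'Hôpital's rule:
  lim(x→4) (4-x)·ln(4-x) = 0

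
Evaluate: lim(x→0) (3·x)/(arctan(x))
This is a 0/0 indeterminate form.

Apply L'Hôpital's rule: differentiate numerator and denominator separately.
  f(x) = 3·x   ⇒   f'(x) = 3
  g(x) = atan(x)   ⇒   g'(x) = 1/(x^2 + 1)
  lim(x→0) f'(x)/g'(x) = lim(x→0) (3)/(1/(x^2 + 1))
  = 3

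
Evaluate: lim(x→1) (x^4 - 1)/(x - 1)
This is a standard limit.

Factor or rationalize the expression:
  lim(x→1) (x^4 - 1)/(x - 1) = 4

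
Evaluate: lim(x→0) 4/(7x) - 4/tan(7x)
This is an ∞-∞ indeterminate form.

Combine fractions or rationalize to convert ∞-∞ to 0/0 form:
  lim(x→0) 4/(7x) - 4/tan(7x) = 0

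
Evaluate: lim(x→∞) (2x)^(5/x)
This is an exponential indeterminate form.

For exponential indeterminate forms, take the natural log:
  Let L = lim(x→∞) (2x)^(5/x)
  Then ln(L) = lim(x→∞) [exponent × ln(base)]
  Evaluate using L'Hôpital or standard limits, then exponentiate.
  L = 1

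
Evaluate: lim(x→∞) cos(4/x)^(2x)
This is an exponential indeterminate form.

For exponential indeterminate forms, take the natural log:
  Let L = lim(x→∞) cos(4/x)^(2x)
  Then ln(L) = lim(x→∞) [exponent × ln(base)]
  Evaluate using L'Hôpital or standard limits, then exponentiate.
  L = 1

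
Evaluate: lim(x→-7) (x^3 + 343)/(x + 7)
This is a standard limit.

Factor or rationalize the expression:
  lim(x→-7) (x^3 + 343)/(x + 7) = 147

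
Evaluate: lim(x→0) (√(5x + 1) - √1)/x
This is a standard limit.

Factor or rationalize the expression:
  lim(x→0) (√(5x + 1) - √1)/x = 5/2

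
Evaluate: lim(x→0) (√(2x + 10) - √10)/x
This is a standard limit.

Factor or rationalize the expression:
  lim(x→0) (√(2x + 10) - √10)/x = sqrt(10)/10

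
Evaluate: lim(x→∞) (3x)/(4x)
This is an ∞/∞ indeterminate form.

Apply L'Hôpital's rule: differentiate numerator and denominator separately.
  f(x) = 3·x   ⇒   f'(x) = 3
  g(x) = 4·x   ⇒   g'(x) = 4
  lim(x→∞) f'(x)/g'(x) = lim(x→∞) (3)/(4)
  = 3/4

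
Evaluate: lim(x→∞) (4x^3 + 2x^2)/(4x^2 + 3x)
This is an ∞/∞ indeterminate form.

Apply L'Hôpital's rule: differentiate numerator and denominator separately.
  f(x) = 4·x^3 + 2·x^2   ⇒   f'(x) = 12·x^2 + 4·x
  g(x) = 4·x^2 + 3·x   ⇒   g'(x) = 8·x + 3
  lim(x→∞) f'(x)/g'(x) = lim(x→∞) (12·x^2 + 4·x)/(8·x + 3)
  = ∞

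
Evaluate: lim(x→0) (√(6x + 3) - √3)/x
This is a standard limit.

Factor or rationalize the expression:
  lim(x→0) (√(6x + 3) - √3)/x = sqrt(3)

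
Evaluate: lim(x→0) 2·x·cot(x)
This is a 0·∞ indeterminate form.

Rewrite 0·∞ as a quotient (0/0 or ∞/∞ form), then apply L'Hôpital's rule:
  lim(x→0) 2·x·cot(x) = 2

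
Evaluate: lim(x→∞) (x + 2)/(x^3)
This is an ∞/∞ indeterminate form.

Apply L'Hôpital's rule: differentiate numerator and denominator separately.
  f(x) = x + 2   ⇒   f'(x) = 1
  g(x) = x^3   ⇒   g'(x) = 3·x^2
  lim(x→∞) f'(x)/g'(x) = lim(x→∞) (1)/(3·x^2)
  = 0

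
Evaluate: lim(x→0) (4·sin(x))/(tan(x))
This is a 0/0 indeterminate form.

Apply L'Hôpital's rule: differentiate numerator and denominator separately.
  f(x) = 4·sin(x)   ⇒   f'(x) = 4·cos(x)
  g(x) = tan(x)   ⇒   g'(x) = tan(x)^2 + 1
  lim(x→0) f'(x)/g'(x) = lim(x→0) (4·cos(x))/(tan(x)^2 + 1)
  = 4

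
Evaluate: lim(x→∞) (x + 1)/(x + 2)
This is an ∞/∞ indeterminate form.

Apply L'Hôpital's rule: differentiate numerator and denominator separately.
  f(x) = x + 1   ⇒   f'(x) = 1
  g(x) = x + 2   ⇒   g'(x) = 1
  lim(x→∞) f'(x)/g'(x) = lim(x→∞) (1)/(1)
  = 1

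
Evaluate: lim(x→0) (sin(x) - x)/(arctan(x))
This is a 0/0 indeterminate form.

Apply L'Hôpital's rule: differentiate numerator and denominator separately.
  f(x) = -x + sin(x)   ⇒   f'(x) = cos(x) - 1
  g(x) = atan(x)   ⇒   g'(x) = 1/(x^2 + 1)
  lim(x→0) f'(x)/g'(x) = lim(x→0) (cos(x) - 1)/(1/(x^2 + 1))
  = 0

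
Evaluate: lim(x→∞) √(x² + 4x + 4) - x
This is an ∞-∞ indeterminate form.

Combine fractions or rationalize to convert ∞-∞ to 0/0 form:
  lim(x→∞) √(x² + 4x + 4) - x = 2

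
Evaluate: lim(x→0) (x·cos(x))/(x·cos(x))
This is a 0/0 indeterminate form.

Apply L'Hôpital's rule: differentiate numerator and denominator separately.
  f(x) = x·cos(x)   ⇒   f'(x) = -x·sin(x) + cos(x)
  g(x) = x·cos(x)   ⇒   g'(x) = -x·sin(x) + cos(x)
  lim(x→0) f'(x)/g'(x) = lim(x→0) (-x·sin(x) + cos(x))/(-x·sin(x) + cos(x))
  = 1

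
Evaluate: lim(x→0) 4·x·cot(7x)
This is a 0·∞ indeterminate form.

Rewrite 0·∞ as a quotient (0/0 or ∞/∞ form), then apply L'Hôpital's rule:
  lim(x→0) 4·x·cot(7x) = 4/7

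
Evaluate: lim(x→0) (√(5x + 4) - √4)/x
This is a standard limit.

Factor or rationalize the expression:
  lim(x→0) (√(5x + 4) - √4)/x = 5/4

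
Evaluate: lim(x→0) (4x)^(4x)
This is an exponential indeterminate form.

For exponential indeterminate forms, take the natural log:
  Let L = lim(x→0) (4x)^(4x)
  Then ln(L) = lim(x→0) [exponent × ln(base)]
  Evaluate using L'Hôpital or standard limits, then exponentiate.
  L = 1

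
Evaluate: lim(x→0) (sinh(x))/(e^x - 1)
This is a 0/0 indeterminate form.

Apply L'Hôpital's rule: differentiate numerator and denominator separately.
  f(x) = sinh(x)   ⇒   f'(x) = cosh(x)
  g(x) = e^(x) - 1   ⇒   g'(x) = e^(x)
  lim(x→0) f'(x)/g'(x) = lim(x→0) (cosh(x))/(e^(x))
  = 1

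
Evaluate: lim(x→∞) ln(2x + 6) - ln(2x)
This is an ∞-∞ indeterminate form.

Combine fractions or rationalize to convert ∞-∞ to 0/0 form:
  lim(x→∞) ln(2x + 6) - ln(2x) = 0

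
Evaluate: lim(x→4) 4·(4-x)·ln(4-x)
This is a 0·∞ indeterminate form.

Rewrite 0·∞ as a quotient (0/0 or ∞/∞ form), then apply L'Hôpital's rule:
  lim(x→4) 4·(4-x)·ln(4-x) = 0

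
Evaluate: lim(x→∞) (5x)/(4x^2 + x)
This is an ∞/∞ indeterminate form.

Apply L'Hôpital's rule: differentiate numerator and denominator separately.
  f(x) = 5·x   ⇒   f'(x) = 5
  g(x) = 4·x^2 + x   ⇒   g'(x) = 8·x + 1
  lim(x→∞) f'(x)/g'(x) = lim(x→∞) (5)/(8·x + 1)
  = 0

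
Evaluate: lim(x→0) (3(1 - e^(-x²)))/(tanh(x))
This is a 0/0 indeterminate form.

Apply L'Hôpital's rule: differentiate numerator and denominator separately.
  f(x) = 3 - 3·e^(-x^2)   ⇒   f'(x) = 6·x·e^(-x^2)
  g(x) = tanh(x)   ⇒   g'(x) = 1 - tanh(x)^2
  lim(x→0) f'(x)/g'(x) = lim(x→0) (6·x·e^(-x^2))/(1 - tanh(x)^2)
  = 0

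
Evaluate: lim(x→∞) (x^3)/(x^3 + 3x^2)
This is an ∞/∞ indeterminate form.

Apply L'Hôpital's rule: differentiate numerator and denominator separately.
  f(x) = x^3   ⇒   f'(x) = 3·x^2
  g(x) = x^3 + 3·x^2   ⇒   g'(x) = 3·x^2 + 6·x
  lim(x→∞) f'(x)/g'(x) = lim(x→∞) (3·x^2)/(3·x^2 + 6·x)
  = 1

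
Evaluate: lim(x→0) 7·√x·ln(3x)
This is a 0·∞ indeterminate form.

Rewrite 0·∞ as a quotient (0/0 or ∞/∞ form), then apply L'Hôpital's rule:
  lim(x→0) 7·√x·ln(3x) = 0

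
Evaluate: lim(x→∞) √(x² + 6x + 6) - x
This is an ∞-∞ indeterminate form.

Combine fractions or rationalize to convert ∞-∞ to 0/0 form:
  lim(x→∞) √(x² + 6x + 6) - x = 3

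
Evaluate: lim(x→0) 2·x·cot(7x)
This is a 0·∞ indeterminate form.

Rewrite 0·∞ as a quotient (0/0 or ∞/∞ form), then apply L'Hôpital's rule:
  lim(x→0) 2·x·cot(7x) = 2/7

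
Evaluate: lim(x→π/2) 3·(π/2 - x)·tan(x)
This is a 0·∞ indeterminate form.

Rewrite 0·∞ as a quotient (0/0 or ∞/∞ form), then apply L'Hôpital's rule:
  lim(x→π/2) 3·(π/2 - x)·tan(x) = 3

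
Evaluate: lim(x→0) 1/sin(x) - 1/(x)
This is an ∞-∞ indeterminate form.

Combine fractions or rationalize to convert ∞-∞ to 0/0 form:
  lim(x→0) 1/sin(x) - 1/(x) = 0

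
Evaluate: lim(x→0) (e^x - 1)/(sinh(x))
This is a 0/0 indeterminate form.

Apply L'Hôpital's rule: differentiate numerator and denominator separately.
  f(x) = e^(x) - 1   ⇒   f'(x) = e^(x)
  g(x) = sinh(x)   ⇒   g'(x) = cosh(x)
  lim(x→0) f'(x)/g'(x) = lim(x→0) (e^(x))/(cosh(x))
  = 1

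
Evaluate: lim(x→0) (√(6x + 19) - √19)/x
This is a standard limit.

Factor or rationalize the expression:
  lim(x→0) (√(6x + 19) - √19)/x = 3·sqrt(19)/19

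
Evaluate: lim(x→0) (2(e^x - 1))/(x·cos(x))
This is a 0/0 indeterminate form.

Apply L'Hôpital's rule: differentiate numerator and denominator separately.
  f(x) = 2·e^(x) - 2   ⇒   f'(x) = 2·e^(x)
  g(x) = x·cos(x)   ⇒   g'(x) = -x·sin(x) + cos(x)
  lim(x→0) f'(x)/g'(x) = lim(x→0) (2·e^(x))/(-x·sin(x) + cos(x))
  = 2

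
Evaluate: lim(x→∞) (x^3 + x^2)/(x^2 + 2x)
This is an ∞/∞ indeterminate form.

Apply L'Hôpital's rule: differentiate numerator and denominator separately.
  f(x) = x^3 + x^2   ⇒   f'(x) = 3·x^2 + 2·x
  g(x) = x^2 + 2·x   ⇒   g'(x) = 2·x + 2
  lim(x→∞) f'(x)/g'(x) = lim(x→∞) (3·x^2 + 2·x)/(2·x + 2)
  = ∞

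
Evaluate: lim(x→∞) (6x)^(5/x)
This is an exponential indeterminate form.

For exponential indeterminate forms, take the natural log:
  Let L = lim(x→∞) (6x)^(5/x)
  Then ln(L) = lim(x→∞) [exponent × ln(base)]
  Evaluate using L'Hôpital or standard limits, then exponentiate.
  L = 1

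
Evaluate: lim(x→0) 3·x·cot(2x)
This is a 0·∞ indeterminate form.

Rewrite 0·∞ as a quotient (0/0 or ∞/∞ form), then apply L'Hôpital's rule:
  lim(x→0) 3·x·cot(2x) = 3/2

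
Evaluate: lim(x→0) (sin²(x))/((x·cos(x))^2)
This is a 0/0 indeterminate form.

Apply L'Hôpital's rule: differentiate numerator and denominator separately.
  f(x) = sin(x)^2   ⇒   f'(x) = 2·sin(x)·cos(x)
  g(x) = x^2·cos(x)^2   ⇒   g'(x) = -2·x^2·sin(x)·cos(x) + 2·x·cos(x)^2
  lim(x→0) f'(x)/g'(x) = lim(x→0) (2·sin(x)·cos(x))/(-2·x^2·sin(x)·cos(x) + 2·x·cos(x)^2)
  = 1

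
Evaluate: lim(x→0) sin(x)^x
This is an exponential indeterminate form.

For exponential indeterminate forms, take the natural log:
  Let L = lim(x→0) sin(x)^x
  Then ln(L) = lim(x→0) [exponent × ln(base)]
  Evaluate using L'Hôpital or standard limits, then exponentiate.
  L = 1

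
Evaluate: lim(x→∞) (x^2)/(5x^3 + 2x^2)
This is an ∞/∞ indeterminate form.

Apply L'Hôpital's rule: differentiate numerator and denominator separately.
  f(x) = x^2   ⇒   f'(x) = 2·x
  g(x) = 5·x^3 + 2·x^2   ⇒   g'(x) = 15·x^2 + 4·x
  lim(x→∞) f'(x)/g'(x) = lim(x→∞) (2·x)/(15·x^2 + 4·x)
  = 0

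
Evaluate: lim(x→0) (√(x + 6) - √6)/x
This is a standard limit.

Factor or rationalize the expression:
  lim(x→0) (√(x + 6) - √6)/x = sqrt(6)/12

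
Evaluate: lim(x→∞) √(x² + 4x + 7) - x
This is an ∞-∞ indeterminate form.

Combine fractions or rationalize to convert ∞-∞ to 0/0 form:
  lim(x→∞) √(x² + 4x + 7) - x = 2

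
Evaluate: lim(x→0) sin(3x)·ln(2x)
This is a 0·∞ indeterminate form.

Rewrite 0·∞ as a quotient (0/0 or ∞/∞ form), then apply L'Hôpital's rule:
  lim(x→0) sin(3x)·ln(2x) = 0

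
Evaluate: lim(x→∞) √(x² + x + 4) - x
This is an ∞-∞ indeterminate form.

Combine fractions or rationalize to convert ∞-∞ to 0/0 form:
  lim(x→∞) √(x² + x + 4) - x = 1/2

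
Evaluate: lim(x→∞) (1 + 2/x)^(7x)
This is an exponential indeterminate form.

For exponential indeterminate forms, take the natural log:
  Let L = lim(x→∞) (1 + 2/x)^(7x)
  Then ln(L) = lim(x→∞) [exponent × ln(base)]
  Evaluate using L'Hôpital or standard limits, then exponentiate.
  L = e^(14)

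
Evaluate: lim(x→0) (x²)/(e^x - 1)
This is a 0/0 indeterminate form.

Apply L'Hôpital's rule: differentiate numerator and denominator separately.
  f(x) = x^2   ⇒   f'(x) = 2·x
  g(x) = e^(x) - 1   ⇒   g'(x) = e^(x)
  lim(x→0) f'(x)/g'(x) = lim(x→0) (2·x)/(e^(x))
  = 0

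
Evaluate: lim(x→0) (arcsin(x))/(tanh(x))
This is a 0/0 indeterminate form.

Apply L'Hôpital's rule: differentiate numerator and denominator separately.
  f(x) = asin(x)   ⇒   f'(x) = 1/sqrt(1 - x^2)
  g(x) = tanh(x)   ⇒   g'(x) = 1 - tanh(x)^2
  lim(x→0) f'(x)/g'(x) = lim(x→0) (1/sqrt(1 - x^2))/(1 - tanh(x)^2)
  = 1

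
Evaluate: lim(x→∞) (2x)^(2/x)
This is an exponential indeterminate form.

For exponential indeterminate forms, take the natural log:
  Let L = lim(x→∞) (2x)^(2/x)
  Then ln(L) = lim(x→∞) [exponent × ln(base)]
  Evaluate using L'Hôpital or standard limits, then exponentiate.
  L = 1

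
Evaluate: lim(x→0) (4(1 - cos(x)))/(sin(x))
This is a 0/0 indeterminate form.

Apply L'Hôpital's rule: differentiate numerator and denominator separately.
  f(x) = 4 - 4·cos(x)   ⇒   f'(x) = 4·sin(x)
  g(x) = sin(x)   ⇒   g'(x) = cos(x)
  lim(x→0) f'(x)/g'(x) = lim(x→0) (4·sin(x))/(cos(x))
  = 0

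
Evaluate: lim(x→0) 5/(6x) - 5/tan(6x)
This is an ∞-∞ indeterminate form.

Combine fractions or rationalize to convert ∞-∞ to 0/0 form:
  lim(x→0) 5/(6x) - 5/tan(6x) = 0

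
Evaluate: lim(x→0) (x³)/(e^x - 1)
This is a 0/0 indeterminate form.

Apply L'Hôpital's rule: differentiate numerator and denominator separately.
  f(x) = x^3   ⇒   f'(x) = 3·x^2
  g(x) = e^(x) - 1   ⇒   g'(x) = e^(x)
  lim(x→0) f'(x)/g'(x) = lim(x→0) (3·x^2)/(e^(x))
  = 0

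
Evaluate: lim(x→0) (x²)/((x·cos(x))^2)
This is a 0/0 indeterminate form.

Apply L'Hôpital's rule: differentiate numerator and denominator separately.
  f(x) = x^2   ⇒   f'(x) = 2·x
  g(x) = x^2·cos(x)^2   ⇒   g'(x) = -2·x^2·sin(x)·cos(x) + 2·x·cos(x)^2
  lim(x→0) f'(x)/g'(x) = lim(x→0) (2·x)/(-2·x^2·sin(x)·cos(x) + 2·x·cos(x)^2)
  = 1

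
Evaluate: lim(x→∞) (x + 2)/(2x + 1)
This is an ∞/∞ indeterminate form.

Apply L'Hôpital's rule: differentiate numerator and denominator separately.
  f(x) = x + 2   ⇒   f'(x) = 1
  g(x) = 2·x + 1   ⇒   g'(x) = 2
  lim(x→∞) f'(x)/g'(x) = lim(x→∞) (1)/(2)
  = 1/2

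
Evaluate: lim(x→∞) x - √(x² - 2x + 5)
This is an ∞-∞ indeterminate form.

Combine fractions or rationalize to convert ∞-∞ to 0/0 form:
  lim(x→∞) x - √(x² - 2x + 5) = 1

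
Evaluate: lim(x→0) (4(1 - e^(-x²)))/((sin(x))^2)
This is a 0/0 indeterminate form.

Apply L'Hôpital's rule: differentiate numerator and denominator separately.
  f(x) = 4 - 4·e^(-x^2)   ⇒   f'(x) = 8·x·e^(-x^2)
  g(x) = sin(x)^2   ⇒   g'(x) = 2·sin(x)·cos(x)
  lim(x→0) f'(x)/g'(x) = lim(x→0) (8·x·e^(-x^2))/(2·sin(x)·cos(x))
  = 4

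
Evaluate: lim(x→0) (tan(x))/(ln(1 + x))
This is a 0/0 indeterminate form.

Apply L'Hôpital's rule: differentiate numerator and denominator separately.
  f(x) = tan(x)   ⇒   f'(x) = tan(x)^2 + 1
  g(x) = ln(x + 1)   ⇒   g'(x) = 1/(x + 1)
  lim(x→0) f'(x)/g'(x) = lim(x→0) (tan(x)^2 + 1)/(1/(x + 1))
  = 1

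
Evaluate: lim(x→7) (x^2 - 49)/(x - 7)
This is a standard limit.

Factor or rationalize the expression:
  lim(x→7) (x^2 - 49)/(x - 7) = 14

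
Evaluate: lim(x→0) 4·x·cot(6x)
This is a 0·∞ indeterminate form.

Rewrite 0·∞ as a quotient (0/0 or ∞/∞ form), then apply L'Hôpital's rule:
  lim(x→0) 4·x·cot(6x) = 2/3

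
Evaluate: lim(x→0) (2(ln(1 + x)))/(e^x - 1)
This is a 0/0 indeterminate form.

Apply L'Hôpital's rule: differentiate numerator and denominator separately.
  f(x) = 2·ln(x + 1)   ⇒   f'(x) = 2/(x + 1)
  g(x) = e^(x) - 1   ⇒   g'(x) = e^(x)
  lim(x→0) f'(x)/g'(x) = lim(x→0) (2/(x + 1))/(e^(x))
  = 2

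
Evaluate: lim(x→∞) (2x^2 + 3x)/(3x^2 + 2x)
This is an ∞/∞ indeterminate form.

Apply L'Hôpital's rule: differentiate numerator and denominator separately.
  f(x) = 2·x^2 + 3·x   ⇒   f'(x) = 4·x + 3
  g(x) = 3·x^2 + 2·x   ⇒   g'(x) = 6·x + 2
  lim(x→∞) f'(x)/g'(x) = lim(x→∞) (4·x + 3)/(6·x + 2)
  = 2/3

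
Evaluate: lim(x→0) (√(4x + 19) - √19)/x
This is a standard limit.

Factor or rationalize the expression:
  lim(x→0) (√(4x + 19) - √19)/x = 2·sqrt(19)/19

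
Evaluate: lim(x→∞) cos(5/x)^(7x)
This is an exponential indeterminate form.

For exponential indeterminate forms, take the natural log:
  Let L = lim(x→∞) cos(5/x)^(7x)
  Then ln(L) = lim(x→∞) [exponent × ln(base)]
  Evaluate using L'Hôpital or standard limits, then exponentiate.
  L = 1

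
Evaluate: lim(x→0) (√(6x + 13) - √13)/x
This is a standard limit.

Factor or rationalize the expression:
  lim(x→0) (√(6x + 13) - √13)/x = 3·sqrt(13)/13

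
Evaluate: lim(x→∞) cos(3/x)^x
This is an exponential indeterminate form.

For exponential indeterminate forms, take the natural log:
  Let L = lim(x→∞) cos(3/x)^x
  Then ln(L) = lim(x→∞) [exponent × ln(base)]
  Evaluate using L'Hôpital or standard limits, then exponentiate.
  L = 1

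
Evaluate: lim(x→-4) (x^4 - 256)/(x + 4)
This is a standard limit.

Factor or rationalize the expression:
  lim(x→-4) (x^4 - 256)/(x + 4) = -256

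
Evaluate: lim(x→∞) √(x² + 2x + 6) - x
This is an ∞-∞ indeterminate form.

Combine fractions or rationalize to convert ∞-∞ to 0/0 form:
  lim(x→∞) √(x² + 2x + 6) - x = 1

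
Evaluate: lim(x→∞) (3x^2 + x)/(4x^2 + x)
This is an ∞/∞ indeterminate form.

Apply L'Hôpital's rule: differentiate numerator and denominator separately.
  f(x) = 3·x^2 + x   ⇒   f'(x) = 6·x + 1
  g(x) = 4·x^2 + x   ⇒   g'(x) = 8·x + 1
  lim(x→∞) f'(x)/g'(x) = lim(x→∞) (6·x + 1)/(8·x + 1)
  = 3/4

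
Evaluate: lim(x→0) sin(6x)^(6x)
This is an exponential indeterminate form.

For exponential indeterminate forms, take the natural log:
  Let L = lim(x→0) sin(6x)^(6x)
  Then ln(L) = lim(x→0) [exponent × ln(base)]
  Evaluate using L'Hôpital or standard limits, then exponentiate.
  L = 1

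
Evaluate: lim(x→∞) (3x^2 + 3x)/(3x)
This is an ∞/∞ indeterminate form.

Apply L'Hôpital's rule: differentiate numerator and denominator separately.
  f(x) = 3·x^2 + 3·x   ⇒   f'(x) = 6·x + 3
  g(x) = 3·x   ⇒   g'(x) = 3
  lim(x→∞) f'(x)/g'(x) = lim(x→∞) (6·x + 3)/(3)
  = ∞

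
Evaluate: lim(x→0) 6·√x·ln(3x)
This is a 0·∞ indeterminate form.

Rewrite 0·∞ as a quotient (0/0 or ∞/∞ form), then apply L'Hôpital's rule:
  lim(x→0) 6·√x·ln(3x) = 0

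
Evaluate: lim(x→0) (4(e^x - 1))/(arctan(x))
This is a 0/0 indeterminate form.

Apply L'Hôpital's rule: differentiate numerator and denominator separately.
  f(x) = 4·e^(x) - 4   ⇒   f'(x) = 4·e^(x)
  g(x) = atan(x)   ⇒   g'(x) = 1/(x^2 + 1)
  lim(x→0) f'(x)/g'(x) = lim(x→0) (4·e^(x))/(1/(x^2 + 1))
  = 4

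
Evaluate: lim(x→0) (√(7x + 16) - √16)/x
This is a standard limit.

Factor or rationalize the expression:
  lim(x→0) (√(7x + 16) - √16)/x = 7/8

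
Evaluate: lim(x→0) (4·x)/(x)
This is a 0/0 indeterminate form.

Apply L'Hôpital's rule: differentiate numerator and denominator separately.
  f(x) = 4·x   ⇒   f'(x) = 4
  g(x) = x   ⇒   g'(x) = 1
  lim(x→0) f'(x)/g'(x) = lim(x→0) (4)/(1)
  = 4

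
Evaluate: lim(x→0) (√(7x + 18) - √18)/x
This is a standard limit.

Factor or rationalize the expression:
  lim(x→0) (√(7x + 18) - √18)/x = 7·sqrt(2)/12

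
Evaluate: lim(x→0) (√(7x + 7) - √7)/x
This is a standard limit.

Factor or rationalize the expression:
  lim(x→0) (√(7x + 7) - √7)/x = sqrt(7)/2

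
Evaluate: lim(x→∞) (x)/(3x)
This is an ∞/∞ indeterminate form.

Apply L'Hôpital's rule: differentiate numerator and denominator separately.
  f(x) = x   ⇒   f'(x) = 1
  g(x) = 3·x   ⇒   g'(x) = 3
  lim(x→∞) f'(x)/g'(x) = lim(x→∞) (1)/(3)
  = 1/3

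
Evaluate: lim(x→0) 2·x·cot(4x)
This is a 0·∞ indeterminate form.

Rewrite 0·∞ as a quotient (0/0 or ∞/∞ form), then apply L'Hôpital's rule:
  lim(x→0) 2·x·cot(4x) = 1/2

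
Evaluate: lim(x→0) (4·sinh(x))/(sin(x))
This is a 0/0 indeterminate form.

Apply L'Hôpital's rule: differentiate numerator and denominator separately.
  f(x) = 4·sinh(x)   ⇒   f'(x) = 4·cosh(x)
  g(x) = sin(x)   ⇒   g'(x) = cos(x)
  lim(x→0) f'(x)/g'(x) = lim(x→0) (4·cosh(x))/(cos(x))
  = 4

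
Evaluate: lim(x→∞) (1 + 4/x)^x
This is an exponential indeterminate form.

For exponential indeterminate forms, take the natural log:
  Let L = lim(x→∞) (1 + 4/x)^x
  Then ln(L) = lim(x→∞) [exponent × ln(base)]
  Evaluate using L'Hôpital or standard limits, then exponentiate.
  L = e^(4)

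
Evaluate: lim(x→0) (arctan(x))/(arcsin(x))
This is a 0/0 indeterminate form.

Apply L'Hôpital's rule: differentiate numerator and denominator separately.
  f(x) = atan(x)   ⇒   f'(x) = 1/(x^2 + 1)
  g(x) = asin(x)   ⇒   g'(x) = 1/sqrt(1 - x^2)
  lim(x→0) f'(x)/g'(x) = lim(x→0) (1/(x^2 + 1))/(1/sqrt(1 - x^2))
  = 1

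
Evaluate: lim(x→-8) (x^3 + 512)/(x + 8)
This is a standard limit.

Factor or rationalize the expression:
  lim(x→-8) (x^3 + 512)/(x + 8) = 192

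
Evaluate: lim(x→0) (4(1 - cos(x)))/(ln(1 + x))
This is a 0/0 indeterminate form.

Apply L'Hôpital's rule: differentiate numerator and denominator separately.
  f(x) = 4 - 4·cos(x)   ⇒   f'(x) = 4·sin(x)
  g(x) = ln(x + 1)   ⇒   g'(x) = 1/(x + 1)
  lim(x→0) f'(x)/g'(x) = lim(x→0) (4·sin(x))/(1/(x + 1))
  = 0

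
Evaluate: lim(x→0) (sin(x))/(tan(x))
This is a 0/0 indeterminate form.

Apply L'Hôpital's rule: differentiate numerator and denominator separately.
  f(x) = sin(x)   ⇒   f'(x) = cos(x)
  g(x) = tan(x)   ⇒   g'(x) = tan(x)^2 + 1
  lim(x→0) f'(x)/g'(x) = lim(x→0) (cos(x))/(tan(x)^2 + 1)
  = 1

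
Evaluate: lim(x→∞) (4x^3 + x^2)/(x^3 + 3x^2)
This is an ∞/∞ indeterminate form.

Apply L'Hôpital's rule: differentiate numerator and denominator separately.
  f(x) = 4·x^3 + x^2   ⇒   f'(x) = 12·x^2 + 2·x
  g(x) = x^3 + 3·x^2   ⇒   g'(x) = 3·x^2 + 6·x
  lim(x→∞) f'(x)/g'(x) = lim(x→∞) (12·x^2 + 2·x)/(3·x^2 + 6·x)
  = 4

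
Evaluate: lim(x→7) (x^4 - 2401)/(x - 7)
This is a standard limit.

Factor or rationalize the expression:
  lim(x→7) (x^4 - 2401)/(x - 7) = 1372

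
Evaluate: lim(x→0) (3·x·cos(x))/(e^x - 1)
This is a 0/0 indeterminate form.

Apply L'Hôpital's rule: differentiate numerator and denominator separately.
  f(x) = 3·x·cos(x)   ⇒   f'(x) = -3·x·sin(x) + 3·cos(x)
  g(x) = e^(x) - 1   ⇒   g'(x) = e^(x)
  lim(x→0) f'(x)/g'(x) = lim(x→0) (-3·x·sin(x) + 3·cos(x))/(e^(x))
  = 3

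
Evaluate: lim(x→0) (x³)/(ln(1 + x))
This is a 0/0 indeterminate form.

Apply L'Hôpital's rule: differentiate numerator and denominator separately.
  f(x) = x^3   ⇒   f'(x) = 3·x^2
  g(x) = ln(x + 1)   ⇒   g'(x) = 1/(x + 1)
  lim(x→0) f'(x)/g'(x) = lim(x→0) (3·x^2)/(1/(x + 1))
  = 0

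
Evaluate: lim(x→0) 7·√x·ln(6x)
This is a 0·∞ indeterminate form.

Rewrite 0·∞ as a quotient (0/0 or ∞/∞ form), then apply L'Hôpital's rule:
  lim(x→0) 7·√x·ln(6x) = 0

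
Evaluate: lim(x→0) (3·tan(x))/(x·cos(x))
This is a 0/0 indeterminate form.

Apply L'Hôpital's rule: differentiate numerator and denominator separately.
  f(x) = 3·tan(x)   ⇒   f'(x) = 3·tan(x)^2 + 3
  g(x) = x·cos(x)   ⇒   g'(x) = -x·sin(x) + cos(x)
  lim(x→0) f'(x)/g'(x) = lim(x→0) (3·tan(x)^2 + 3)/(-x·sin(x) + cos(x))
  = 3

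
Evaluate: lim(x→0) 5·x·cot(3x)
This is a 0·∞ indeterminate form.

Rewrite 0·∞ as a quotient (0/0 or ∞/∞ form), then apply L'Hôpital's rule:
  lim(x→0) 5·x·cot(3x) = 5/3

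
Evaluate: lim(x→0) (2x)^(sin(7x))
This is an exponential indeterminate form.

For exponential indeterminate forms, take the natural log:
  Let L = lim(x→0) (2x)^(sin(7x))
  Then ln(L) = lim(x→0) [exponent × ln(base)]
  Evaluate using L'Hôpital or standard limits, then exponentiate.
  L = 1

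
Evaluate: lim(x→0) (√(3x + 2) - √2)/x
This is a standard limit.

Factor or rationalize the expression:
  lim(x→0) (√(3x + 2) - √2)/x = 3·sqrt(2)/4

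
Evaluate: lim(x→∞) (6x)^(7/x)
This is an exponential indeterminate form.

For exponential indeterminate forms, take the natural log:
  Let L = lim(x→∞) (6x)^(7/x)
  Then ln(L) = lim(x→∞) [exponent × ln(base)]
  Evaluate using L'Hôpital or standard limits, then exponentiate.
  L = 1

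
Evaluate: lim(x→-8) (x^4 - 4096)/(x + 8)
This is a standard limit.

Factor or rationalize the expression:
  lim(x→-8) (x^4 - 4096)/(x + 8) = -2048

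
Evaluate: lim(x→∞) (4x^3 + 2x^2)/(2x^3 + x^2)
This is an ∞/∞ indeterminate form.

Apply L'Hôpital's rule: differentiate numerator and denominator separately.
  f(x) = 4·x^3 + 2·x^2   ⇒   f'(x) = 12·x^2 + 4·x
  g(x) = 2·x^3 + x^2   ⇒   g'(x) = 6·x^2 + 2·x
  lim(x→∞) f'(x)/g'(x) = lim(x→∞) (12·x^2 + 4·x)/(6·x^2 + 2·x)
  = 2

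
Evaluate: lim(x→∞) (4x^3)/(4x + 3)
This is an ∞/∞ indeterminate form.

Apply L'Hôpital's rule: differentiate numerator and denominator separately.
  f(x) = 4·x^3   ⇒   f'(x) = 12·x^2
  g(x) = 4·x + 3   ⇒   g'(x) = 4
  lim(x→∞) f'(x)/g'(x) = lim(x→∞) (12·x^2)/(4)
  = ∞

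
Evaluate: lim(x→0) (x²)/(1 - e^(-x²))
This is a 0/0 indeterminate form.

Apply L'Hôpital's rule: differentiate numerator and denominator separately.
  f(x) = x^2   ⇒   f'(x) = 2·x
  g(x) = 1 - e^(-x^2)   ⇒   g'(x) = 2·x·e^(-x^2)
  lim(x→0) f'(x)/g'(x) = lim(x→0) (2·x)/(2·x·e^(-x^2))
  = 1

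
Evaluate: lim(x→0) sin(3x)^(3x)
This is an exponential indeterminate form.

For exponential indeterminate forms, take the natural log:
  Let L = lim(x→0) sin(3x)^(3x)
  Then ln(L) = lim(x→0) [exponent × ln(base)]
  Evaluate using L'Hôpital or standard limits, then exponentiate.
  L = 1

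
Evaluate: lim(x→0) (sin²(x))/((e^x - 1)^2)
This is a 0/0 indeterminate form.

Apply L'Hôpital's rule: differentiate numerator and denominator separately.
  f(x) = sin(x)^2   ⇒   f'(x) = 2·sin(x)·cos(x)
  g(x) = (e^(x) - 1)^2   ⇒   g'(x) = 2·(e^(x) - 1)·e^(x)
  lim(x→0) f'(x)/g'(x) = lim(x→0) (2·sin(x)·cos(x))/(2·(e^(x) - 1)·e^(x))
  = 1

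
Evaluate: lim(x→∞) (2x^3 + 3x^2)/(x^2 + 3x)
This is an ∞/∞ indeterminate form.

Apply L'Hôpital's rule: differentiate numerator and denominator separately.
  f(x) = 2·x^3 + 3·x^2   ⇒   f'(x) = 6·x^2 + 6·x
  g(x) = x^2 + 3·x   ⇒   g'(x) = 2·x + 3
  lim(x→∞) f'(x)/g'(x) = lim(x→∞) (6·x^2 + 6·x)/(2·x + 3)
  = ∞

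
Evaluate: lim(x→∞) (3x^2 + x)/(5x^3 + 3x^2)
This is an ∞/∞ indeterminate form.

Apply L'Hôpital's rule: differentiate numerator and denominator separately.
  f(x) = 3·x^2 + x   ⇒   f'(x) = 6·x + 1
  g(x) = 5·x^3 + 3·x^2   ⇒   g'(x) = 15·x^2 + 6·x
  lim(x→∞) f'(x)/g'(x) = lim(x→∞) (6·x + 1)/(15·x^2 + 6·x)
  = 0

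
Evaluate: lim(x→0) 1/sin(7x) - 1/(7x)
This is an ∞-∞ indeterminate form.

Combine fractions or rationalize to convert ∞-∞ to 0/0 form:
  lim(x→0) 1/sin(7x) - 1/(7x) = 0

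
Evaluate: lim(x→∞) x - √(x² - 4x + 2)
This is an ∞-∞ indeterminate form.

Combine fractions or rationalize to convert ∞-∞ to 0/0 form:
  lim(x→∞) x - √(x² - 4x + 2) = 2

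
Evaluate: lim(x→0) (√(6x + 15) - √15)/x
This is a standard limit.

Factor or rationalize the expression:
  lim(x→0) (√(6x + 15) - √15)/x = sqrt(15)/5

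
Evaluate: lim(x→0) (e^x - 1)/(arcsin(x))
This is a 0/0 indeterminate form.

Apply L'Hôpital's rule: differentiate numerator and denominator separately.
  f(x) = e^(x) - 1   ⇒   f'(x) = e^(x)
  g(x) = asin(x)   ⇒   g'(x) = 1/sqrt(1 - x^2)
  lim(x→0) f'(x)/g'(x) = lim(x→0) (e^(x))/(1/sqrt(1 - x^2))
  = 1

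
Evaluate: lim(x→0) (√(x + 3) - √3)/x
This is a standard limit.

Factor or rationalize the expression:
  lim(x→0) (√(x + 3) - √3)/x = sqrt(3)/6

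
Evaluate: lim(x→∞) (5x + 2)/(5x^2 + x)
This is an ∞/∞ indeterminate form.

Apply L'Hôpital's rule: differentiate numerator and denominator separately.
  f(x) = 5·x + 2   ⇒   f'(x) = 5
  g(x) = 5·x^2 + x   ⇒   g'(x) = 10·x + 1
  lim(x→∞) f'(x)/g'(x) = lim(x→∞) (5)/(10·x + 1)
  = 0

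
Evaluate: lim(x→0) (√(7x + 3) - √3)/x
This is a standard limit.

Factor or rationalize the expression:
  lim(x→0) (√(7x + 3) - √3)/x = 7·sqrt(3)/6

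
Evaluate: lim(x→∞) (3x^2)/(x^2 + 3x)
This is an ∞/∞ indeterminate form.

Apply L'Hôpital's rule: differentiate numerator and denominator separately.
  f(x) = 3·x^2   ⇒   f'(x) = 6·x
  g(x) = x^2 + 3·x   ⇒   g'(x) = 2·x + 3
  lim(x→∞) f'(x)/g'(x) = lim(x→∞) (6·x)/(2·x + 3)
  = 3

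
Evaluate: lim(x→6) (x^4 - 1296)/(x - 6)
This is a standard limit.

Factor or rationalize the expression:
  lim(x→6) (x^4 - 1296)/(x - 6) = 864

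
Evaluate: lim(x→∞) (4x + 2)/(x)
This is an ∞/∞ indeterminate form.

Apply L'Hôpital's rule: differentiate numerator and denominator separately.
  f(x) = 4·x + 2   ⇒   f'(x) = 4
  g(x) = x   ⇒   g'(x) = 1
  lim(x→∞) f'(x)/g'(x) = lim(x→∞) (4)/(1)
  = 4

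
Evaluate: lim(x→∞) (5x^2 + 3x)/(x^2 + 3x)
This is an ∞/∞ indeterminate form.

Apply L'Hôpital's rule: differentiate numerator and denominator separately.
  f(x) = 5·x^2 + 3·x   ⇒   f'(x) = 10·x + 3
  g(x) = x^2 + 3·x   ⇒   g'(x) = 2·x + 3
  lim(x→∞) f'(x)/g'(x) = lim(x→∞) (10·x + 3)/(2·x + 3)
  = 5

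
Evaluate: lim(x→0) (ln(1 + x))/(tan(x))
This is a 0/0 indeterminate form.

Apply L'Hôpital's rule: differentiate numerator and denominator separately.
  f(x) = ln(x + 1)   ⇒   f'(x) = 1/(x + 1)
  g(x) = tan(x)   ⇒   g'(x) = tan(x)^2 + 1
  lim(x→0) f'(x)/g'(x) = lim(x→0) (1/(x + 1))/(tan(x)^2 + 1)
  = 1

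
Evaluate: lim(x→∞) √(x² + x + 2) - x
This is an ∞-∞ indeterminate form.

Combine fractions or rationalize to convert ∞-∞ to 0/0 form:
  lim(x→∞) √(x² + x + 2) - x = 1/2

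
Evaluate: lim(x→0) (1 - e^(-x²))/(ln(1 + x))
This is a 0/0 indeterminate form.

Apply L'Hôpital's rule: differentiate numerator and denominator separately.
  f(x) = 1 - e^(-x^2)   ⇒   f'(x) = 2·x·e^(-x^2)
  g(x) = ln(x + 1)   ⇒   g'(x) = 1/(x + 1)
  lim(x→0) f'(x)/g'(x) = lim(x→0) (2·x·e^(-x^2))/(1/(x + 1))
  = 0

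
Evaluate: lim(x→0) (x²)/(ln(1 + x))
This is a 0/0 indeterminate form.

Apply L'Hôpital's rule: differentiate numerator and denominator separately.
  f(x) = x^2   ⇒   f'(x) = 2·x
  g(x) = ln(x + 1)   ⇒   g'(x) = 1/(x + 1)
  lim(x→0) f'(x)/g'(x) = lim(x→0) (2·x)/(1/(x + 1))
  = 0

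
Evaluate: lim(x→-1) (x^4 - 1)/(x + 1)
This is a standard limit.

Factor or rationalize the expression:
  lim(x→-1) (x^4 - 1)/(x + 1) = -4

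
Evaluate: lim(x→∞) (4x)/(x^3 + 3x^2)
This is an ∞/∞ indeterminate form.

Apply L'Hôpital's rule: differentiate numerator and denominator separately.
  f(x) = 4·x   ⇒   f'(x) = 4
  g(x) = x^3 + 3·x^2   ⇒   g'(x) = 3·x^2 + 6·x
  lim(x→∞) f'(x)/g'(x) = lim(x→∞) (4)/(3·x^2 + 6·x)
  = 0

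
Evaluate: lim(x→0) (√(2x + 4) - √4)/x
This is a standard limit.

Factor or rationalize the expression:
  lim(x→0) (√(2x + 4) - √4)/x = 1/2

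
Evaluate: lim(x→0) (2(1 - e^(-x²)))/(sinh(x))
This is a 0/0 indeterminate form.

Apply L'Hôpital's rule: differentiate numerator and denominator separately.
  f(x) = 2 - 2·e^(-x^2)   ⇒   f'(x) = 4·x·e^(-x^2)
  g(x) = sinh(x)   ⇒   g'(x) = cosh(x)
  lim(x→0) f'(x)/g'(x) = lim(x→0) (4·x·e^(-x^2))/(cosh(x))
  = 0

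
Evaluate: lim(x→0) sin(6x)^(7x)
This is an exponential indeterminate form.

For exponential indeterminate forms, take the natural log:
  Let L = lim(x→0) sin(6x)^(7x)
  Then ln(L) = lim(x→0) [exponent × ln(base)]
  Evaluate using L'Hôpital or standard limits, then exponentiate.
  L = 1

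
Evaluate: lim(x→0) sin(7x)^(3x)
This is an exponential indeterminate form.

For exponential indeterminate forms, take the natural log:
  Let L = lim(x→0) sin(7x)^(3x)
  Then ln(L) = lim(x→0) [exponent × ln(base)]
  Evaluate using L'Hôpital or standard limits, then exponentiate.
  L = 1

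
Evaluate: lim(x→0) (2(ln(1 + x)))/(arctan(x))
This is a 0/0 indeterminate form.

Apply L'Hôpital's rule: differentiate numerator and denominator separately.
  f(x) = 2·ln(x + 1)   ⇒   f'(x) = 2/(x + 1)
  g(x) = atan(x)   ⇒   g'(x) = 1/(x^2 + 1)
  lim(x→0) f'(x)/g'(x) = lim(x→0) (2/(x + 1))/(1/(x^2 + 1))
  = 2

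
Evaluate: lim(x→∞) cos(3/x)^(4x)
This is an exponential indeterminate form.

For exponential indeterminate forms, take the natural log:
  Let L = lim(x→∞) cos(3/x)^(4x)
  Then ln(L) = lim(x→∞) [exponent × ln(base)]
  Evaluate using L'Hôpital or standard limits, then exponentiate.
  L = 1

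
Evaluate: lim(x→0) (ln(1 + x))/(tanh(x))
This is a 0/0 indeterminate form.

Apply L'Hôpital's rule: differentiate numerator and denominator separately.
  f(x) = ln(x + 1)   ⇒   f'(x) = 1/(x + 1)
  g(x) = tanh(x)   ⇒   g'(x) = 1 - tanh(x)^2
  lim(x→0) f'(x)/g'(x) = lim(x→0) (1/(x + 1))/(1 - tanh(x)^2)
  = 1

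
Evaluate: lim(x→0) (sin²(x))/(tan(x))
This is a 0/0 indeterminate form.

Apply L'Hôpital's rule: differentiate numerator and denominator separately.
  f(x) = sin(x)^2   ⇒   f'(x) = 2·sin(x)·cos(x)
  g(x) = tan(x)   ⇒   g'(x) = tan(x)^2 + 1
  lim(x→0) f'(x)/g'(x) = lim(x→0) (2·sin(x)·cos(x))/(tan(x)^2 + 1)
  = 0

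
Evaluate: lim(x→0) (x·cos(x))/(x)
This is a 0/0 indeterminate form.

Apply L'Hôpital's rule: differentiate numerator and denominator separately.
  f(x) = x·cos(x)   ⇒   f'(x) = -x·sin(x) + cos(x)
  g(x) = x   ⇒   g'(x) = 1
  lim(x→0) f'(x)/g'(x) = lim(x→0) (-x·sin(x) + cos(x))/(1)
  = 1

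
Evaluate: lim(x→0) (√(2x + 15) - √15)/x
This is a standard limit.

Factor or rationalize the expression:
  lim(x→0) (√(2x + 15) - √15)/x = sqrt(15)/15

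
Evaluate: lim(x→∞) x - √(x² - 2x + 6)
This is an ∞-∞ indeterminate form.

Combine fractions or rationalize to convert ∞-∞ to 0/0 form:
  lim(x→∞) x - √(x² - 2x + 6) = 1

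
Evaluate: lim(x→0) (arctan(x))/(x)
This is a 0/0 indeterminate form.

Apply L'Hôpital's rule: differentiate numerator and denominator separately.
  f(x) = atan(x)   ⇒   f'(x) = 1/(x^2 + 1)
  g(x) = x   ⇒   g'(x) = 1
  lim(x→0) f'(x)/g'(x) = lim(x→0) (1/(x^2 + 1))/(1)
  = 1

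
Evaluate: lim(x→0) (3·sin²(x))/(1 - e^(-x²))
This is a 0/0 indeterminate form.

Apply L'Hôpital's rule: differentiate numerator and denominator separately.
  f(x) = 3·sin(x)^2   ⇒   f'(x) = 6·sin(x)·cos(x)
  g(x) = 1 - e^(-x^2)   ⇒   g'(x) = 2·x·e^(-x^2)
  lim(x→0) f'(x)/g'(x) = lim(x→0) (6·sin(x)·cos(x))/(2·x·e^(-x^2))
  = 3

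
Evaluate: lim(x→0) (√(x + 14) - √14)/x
This is a standard limit.

Factor or rationalize the expression:
  lim(x→0) (√(x + 14) - √14)/x = sqrt(14)/28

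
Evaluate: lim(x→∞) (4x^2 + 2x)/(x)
This is an ∞/∞ indeterminate form.

Apply L'Hôpital's rule: differentiate numerator and denominator separately.
  f(x) = 4·x^2 + 2·x   ⇒   f'(x) = 8·x + 2
  g(x) = x   ⇒   g'(x) = 1
  lim(x→∞) f'(x)/g'(x) = lim(x→∞) (8·x + 2)/(1)
  = ∞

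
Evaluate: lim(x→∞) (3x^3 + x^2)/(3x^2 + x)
This is an ∞/∞ indeterminate form.

Apply L'Hôpital's rule: differentiate numerator and denominator separately.
  f(x) = 3·x^3 + x^2   ⇒   f'(x) = 9·x^2 + 2·x
  g(x) = 3·x^2 + x   ⇒   g'(x) = 6·x + 1
  lim(x→∞) f'(x)/g'(x) = lim(x→∞) (9·x^2 + 2·x)/(6·x + 1)
  = ∞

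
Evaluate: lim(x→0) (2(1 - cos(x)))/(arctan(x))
This is a 0/0 indeterminate form.

Apply L'Hôpital's rule: differentiate numerator and denominator separately.
  f(x) = 2 - 2·cos(x)   ⇒   f'(x) = 2·sin(x)
  g(x) = atan(x)   ⇒   g'(x) = 1/(x^2 + 1)
  lim(x→0) f'(x)/g'(x) = lim(x→0) (2·sin(x))/(1/(x^2 + 1))
  = 0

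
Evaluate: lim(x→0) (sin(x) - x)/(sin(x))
This is a 0/0 indeterminate form.

Apply L'Hôpital's rule: differentiate numerator and denominator separately.
  f(x) = -x + sin(x)   ⇒   f'(x) = cos(x) - 1
  g(x) = sin(x)   ⇒   g'(x) = cos(x)
  lim(x→0) f'(x)/g'(x) = lim(x→0) (cos(x) - 1)/(cos(x))
  = 0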